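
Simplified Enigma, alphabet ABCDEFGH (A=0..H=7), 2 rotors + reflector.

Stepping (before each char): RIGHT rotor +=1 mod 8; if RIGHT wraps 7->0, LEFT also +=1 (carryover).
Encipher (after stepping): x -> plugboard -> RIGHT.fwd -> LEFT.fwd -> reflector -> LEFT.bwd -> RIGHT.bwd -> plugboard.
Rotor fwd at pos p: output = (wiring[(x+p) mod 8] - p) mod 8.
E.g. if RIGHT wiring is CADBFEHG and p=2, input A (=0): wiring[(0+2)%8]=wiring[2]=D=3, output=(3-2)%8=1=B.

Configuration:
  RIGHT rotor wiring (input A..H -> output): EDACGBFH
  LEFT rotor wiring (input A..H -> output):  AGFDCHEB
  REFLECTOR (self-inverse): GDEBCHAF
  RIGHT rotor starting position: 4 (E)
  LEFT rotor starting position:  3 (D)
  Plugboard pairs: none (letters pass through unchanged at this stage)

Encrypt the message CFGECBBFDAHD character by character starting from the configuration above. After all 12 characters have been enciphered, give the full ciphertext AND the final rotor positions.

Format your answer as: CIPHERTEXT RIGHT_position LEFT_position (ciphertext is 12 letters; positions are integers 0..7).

Answer: DGFFGGADFHDC 0 5

Derivation:
Char 1 ('C'): step: R->5, L=3; C->plug->C->R->C->L->E->refl->C->L'->H->R'->D->plug->D
Char 2 ('F'): step: R->6, L=3; F->plug->F->R->E->L->G->refl->A->L'->A->R'->G->plug->G
Char 3 ('G'): step: R->7, L=3; G->plug->G->R->C->L->E->refl->C->L'->H->R'->F->plug->F
Char 4 ('E'): step: R->0, L->4 (L advanced); E->plug->E->R->G->L->B->refl->D->L'->B->R'->F->plug->F
Char 5 ('C'): step: R->1, L=4; C->plug->C->R->B->L->D->refl->B->L'->G->R'->G->plug->G
Char 6 ('B'): step: R->2, L=4; B->plug->B->R->A->L->G->refl->A->L'->C->R'->G->plug->G
Char 7 ('B'): step: R->3, L=4; B->plug->B->R->D->L->F->refl->H->L'->H->R'->A->plug->A
Char 8 ('F'): step: R->4, L=4; F->plug->F->R->H->L->H->refl->F->L'->D->R'->D->plug->D
Char 9 ('D'): step: R->5, L=4; D->plug->D->R->H->L->H->refl->F->L'->D->R'->F->plug->F
Char 10 ('A'): step: R->6, L=4; A->plug->A->R->H->L->H->refl->F->L'->D->R'->H->plug->H
Char 11 ('H'): step: R->7, L=4; H->plug->H->R->G->L->B->refl->D->L'->B->R'->D->plug->D
Char 12 ('D'): step: R->0, L->5 (L advanced); D->plug->D->R->C->L->E->refl->C->L'->A->R'->C->plug->C
Final: ciphertext=DGFFGGADFHDC, RIGHT=0, LEFT=5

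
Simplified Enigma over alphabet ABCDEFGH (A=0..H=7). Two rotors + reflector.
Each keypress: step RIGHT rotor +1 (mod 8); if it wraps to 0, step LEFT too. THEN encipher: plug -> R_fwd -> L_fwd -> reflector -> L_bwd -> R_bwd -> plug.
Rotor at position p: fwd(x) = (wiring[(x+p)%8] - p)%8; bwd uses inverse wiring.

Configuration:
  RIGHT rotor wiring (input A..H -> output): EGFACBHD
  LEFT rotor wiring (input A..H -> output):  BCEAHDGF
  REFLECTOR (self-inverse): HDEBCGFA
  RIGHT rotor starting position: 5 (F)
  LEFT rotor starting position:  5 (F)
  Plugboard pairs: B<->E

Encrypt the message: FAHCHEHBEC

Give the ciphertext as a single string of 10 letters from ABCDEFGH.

Char 1 ('F'): step: R->6, L=5; F->plug->F->R->C->L->A->refl->H->L'->F->R'->B->plug->E
Char 2 ('A'): step: R->7, L=5; A->plug->A->R->E->L->F->refl->G->L'->A->R'->H->plug->H
Char 3 ('H'): step: R->0, L->6 (L advanced); H->plug->H->R->D->L->E->refl->C->L'->F->R'->C->plug->C
Char 4 ('C'): step: R->1, L=6; C->plug->C->R->H->L->F->refl->G->L'->E->R'->B->plug->E
Char 5 ('H'): step: R->2, L=6; H->plug->H->R->E->L->G->refl->F->L'->H->R'->D->plug->D
Char 6 ('E'): step: R->3, L=6; E->plug->B->R->H->L->F->refl->G->L'->E->R'->D->plug->D
Char 7 ('H'): step: R->4, L=6; H->plug->H->R->E->L->G->refl->F->L'->H->R'->D->plug->D
Char 8 ('B'): step: R->5, L=6; B->plug->E->R->B->L->H->refl->A->L'->A->R'->F->plug->F
Char 9 ('E'): step: R->6, L=6; E->plug->B->R->F->L->C->refl->E->L'->D->R'->H->plug->H
Char 10 ('C'): step: R->7, L=6; C->plug->C->R->H->L->F->refl->G->L'->E->R'->A->plug->A

Answer: EHCEDDDFHA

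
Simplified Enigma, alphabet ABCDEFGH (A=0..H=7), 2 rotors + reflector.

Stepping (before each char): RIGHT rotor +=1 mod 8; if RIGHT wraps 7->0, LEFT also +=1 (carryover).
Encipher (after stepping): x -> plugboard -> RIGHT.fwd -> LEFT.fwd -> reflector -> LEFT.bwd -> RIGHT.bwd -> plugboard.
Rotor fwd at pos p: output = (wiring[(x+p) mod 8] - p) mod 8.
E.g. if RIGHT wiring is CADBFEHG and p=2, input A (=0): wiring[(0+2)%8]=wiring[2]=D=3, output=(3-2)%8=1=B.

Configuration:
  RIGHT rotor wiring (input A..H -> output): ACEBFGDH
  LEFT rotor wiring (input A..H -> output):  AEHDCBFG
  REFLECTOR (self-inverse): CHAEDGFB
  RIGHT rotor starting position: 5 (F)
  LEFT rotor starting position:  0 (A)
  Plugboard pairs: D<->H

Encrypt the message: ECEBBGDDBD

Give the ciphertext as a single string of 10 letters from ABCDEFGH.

Char 1 ('E'): step: R->6, L=0; E->plug->E->R->G->L->F->refl->G->L'->H->R'->G->plug->G
Char 2 ('C'): step: R->7, L=0; C->plug->C->R->D->L->D->refl->E->L'->B->R'->B->plug->B
Char 3 ('E'): step: R->0, L->1 (L advanced); E->plug->E->R->F->L->E->refl->D->L'->A->R'->A->plug->A
Char 4 ('B'): step: R->1, L=1; B->plug->B->R->D->L->B->refl->H->L'->H->R'->H->plug->D
Char 5 ('B'): step: R->2, L=1; B->plug->B->R->H->L->H->refl->B->L'->D->R'->C->plug->C
Char 6 ('G'): step: R->3, L=1; G->plug->G->R->H->L->H->refl->B->L'->D->R'->C->plug->C
Char 7 ('D'): step: R->4, L=1; D->plug->H->R->F->L->E->refl->D->L'->A->R'->G->plug->G
Char 8 ('D'): step: R->5, L=1; D->plug->H->R->A->L->D->refl->E->L'->F->R'->E->plug->E
Char 9 ('B'): step: R->6, L=1; B->plug->B->R->B->L->G->refl->F->L'->G->R'->E->plug->E
Char 10 ('D'): step: R->7, L=1; D->plug->H->R->E->L->A->refl->C->L'->C->R'->E->plug->E

Answer: GBADCCGEEE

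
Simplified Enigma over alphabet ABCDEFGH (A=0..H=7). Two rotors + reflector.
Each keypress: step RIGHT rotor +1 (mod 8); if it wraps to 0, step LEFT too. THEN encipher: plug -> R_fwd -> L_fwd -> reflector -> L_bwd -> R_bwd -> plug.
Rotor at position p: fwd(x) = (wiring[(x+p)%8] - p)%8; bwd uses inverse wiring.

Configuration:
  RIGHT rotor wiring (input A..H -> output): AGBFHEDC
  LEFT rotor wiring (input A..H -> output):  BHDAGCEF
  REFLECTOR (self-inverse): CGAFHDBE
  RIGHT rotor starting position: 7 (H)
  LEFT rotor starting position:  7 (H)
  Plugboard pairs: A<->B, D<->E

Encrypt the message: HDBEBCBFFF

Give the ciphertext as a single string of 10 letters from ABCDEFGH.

Answer: DBEAGEDHBE

Derivation:
Char 1 ('H'): step: R->0, L->0 (L advanced); H->plug->H->R->C->L->D->refl->F->L'->H->R'->E->plug->D
Char 2 ('D'): step: R->1, L=0; D->plug->E->R->D->L->A->refl->C->L'->F->R'->A->plug->B
Char 3 ('B'): step: R->2, L=0; B->plug->A->R->H->L->F->refl->D->L'->C->R'->D->plug->E
Char 4 ('E'): step: R->3, L=0; E->plug->D->R->A->L->B->refl->G->L'->E->R'->B->plug->A
Char 5 ('B'): step: R->4, L=0; B->plug->A->R->D->L->A->refl->C->L'->F->R'->G->plug->G
Char 6 ('C'): step: R->5, L=0; C->plug->C->R->F->L->C->refl->A->L'->D->R'->D->plug->E
Char 7 ('B'): step: R->6, L=0; B->plug->A->R->F->L->C->refl->A->L'->D->R'->E->plug->D
Char 8 ('F'): step: R->7, L=0; F->plug->F->R->A->L->B->refl->G->L'->E->R'->H->plug->H
Char 9 ('F'): step: R->0, L->1 (L advanced); F->plug->F->R->E->L->B->refl->G->L'->A->R'->A->plug->B
Char 10 ('F'): step: R->1, L=1; F->plug->F->R->C->L->H->refl->E->L'->G->R'->D->plug->E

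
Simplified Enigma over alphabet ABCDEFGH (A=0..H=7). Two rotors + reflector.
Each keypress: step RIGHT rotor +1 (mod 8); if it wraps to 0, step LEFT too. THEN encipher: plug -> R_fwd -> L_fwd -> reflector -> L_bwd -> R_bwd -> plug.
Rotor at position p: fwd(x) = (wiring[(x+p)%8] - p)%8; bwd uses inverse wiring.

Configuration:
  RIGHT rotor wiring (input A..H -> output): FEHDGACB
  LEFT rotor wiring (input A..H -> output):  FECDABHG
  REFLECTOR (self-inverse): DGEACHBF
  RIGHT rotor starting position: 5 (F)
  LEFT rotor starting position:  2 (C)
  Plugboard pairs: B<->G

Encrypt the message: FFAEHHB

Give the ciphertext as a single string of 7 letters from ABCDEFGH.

Answer: CCDFDAD

Derivation:
Char 1 ('F'): step: R->6, L=2; F->plug->F->R->F->L->E->refl->C->L'->H->R'->C->plug->C
Char 2 ('F'): step: R->7, L=2; F->plug->F->R->H->L->C->refl->E->L'->F->R'->C->plug->C
Char 3 ('A'): step: R->0, L->3 (L advanced); A->plug->A->R->F->L->C->refl->E->L'->D->R'->D->plug->D
Char 4 ('E'): step: R->1, L=3; E->plug->E->R->H->L->H->refl->F->L'->B->R'->F->plug->F
Char 5 ('H'): step: R->2, L=3; H->plug->H->R->C->L->G->refl->B->L'->G->R'->D->plug->D
Char 6 ('H'): step: R->3, L=3; H->plug->H->R->E->L->D->refl->A->L'->A->R'->A->plug->A
Char 7 ('B'): step: R->4, L=3; B->plug->G->R->D->L->E->refl->C->L'->F->R'->D->plug->D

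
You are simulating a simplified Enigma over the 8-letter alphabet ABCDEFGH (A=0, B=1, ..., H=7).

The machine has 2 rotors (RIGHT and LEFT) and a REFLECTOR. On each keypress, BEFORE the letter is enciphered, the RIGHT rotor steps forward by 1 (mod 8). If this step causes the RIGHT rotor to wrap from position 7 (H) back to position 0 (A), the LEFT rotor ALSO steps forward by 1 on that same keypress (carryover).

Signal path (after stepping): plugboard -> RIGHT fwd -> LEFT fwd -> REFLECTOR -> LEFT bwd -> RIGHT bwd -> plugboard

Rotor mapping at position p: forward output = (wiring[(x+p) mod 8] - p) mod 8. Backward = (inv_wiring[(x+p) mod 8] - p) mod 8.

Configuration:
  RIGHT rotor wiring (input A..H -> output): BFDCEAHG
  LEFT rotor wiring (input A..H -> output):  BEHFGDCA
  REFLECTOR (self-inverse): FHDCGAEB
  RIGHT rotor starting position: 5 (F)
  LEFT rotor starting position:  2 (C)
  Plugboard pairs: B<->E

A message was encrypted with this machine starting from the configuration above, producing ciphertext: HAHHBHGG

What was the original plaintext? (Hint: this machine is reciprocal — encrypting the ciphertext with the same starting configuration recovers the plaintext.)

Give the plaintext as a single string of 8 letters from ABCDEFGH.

Answer: BGCCGEBH

Derivation:
Char 1 ('H'): step: R->6, L=2; H->plug->H->R->C->L->E->refl->G->L'->F->R'->E->plug->B
Char 2 ('A'): step: R->7, L=2; A->plug->A->R->H->L->C->refl->D->L'->B->R'->G->plug->G
Char 3 ('H'): step: R->0, L->3 (L advanced); H->plug->H->R->G->L->B->refl->H->L'->D->R'->C->plug->C
Char 4 ('H'): step: R->1, L=3; H->plug->H->R->A->L->C->refl->D->L'->B->R'->C->plug->C
Char 5 ('B'): step: R->2, L=3; B->plug->E->R->F->L->G->refl->E->L'->H->R'->G->plug->G
Char 6 ('H'): step: R->3, L=3; H->plug->H->R->A->L->C->refl->D->L'->B->R'->B->plug->E
Char 7 ('G'): step: R->4, L=3; G->plug->G->R->H->L->E->refl->G->L'->F->R'->E->plug->B
Char 8 ('G'): step: R->5, L=3; G->plug->G->R->F->L->G->refl->E->L'->H->R'->H->plug->H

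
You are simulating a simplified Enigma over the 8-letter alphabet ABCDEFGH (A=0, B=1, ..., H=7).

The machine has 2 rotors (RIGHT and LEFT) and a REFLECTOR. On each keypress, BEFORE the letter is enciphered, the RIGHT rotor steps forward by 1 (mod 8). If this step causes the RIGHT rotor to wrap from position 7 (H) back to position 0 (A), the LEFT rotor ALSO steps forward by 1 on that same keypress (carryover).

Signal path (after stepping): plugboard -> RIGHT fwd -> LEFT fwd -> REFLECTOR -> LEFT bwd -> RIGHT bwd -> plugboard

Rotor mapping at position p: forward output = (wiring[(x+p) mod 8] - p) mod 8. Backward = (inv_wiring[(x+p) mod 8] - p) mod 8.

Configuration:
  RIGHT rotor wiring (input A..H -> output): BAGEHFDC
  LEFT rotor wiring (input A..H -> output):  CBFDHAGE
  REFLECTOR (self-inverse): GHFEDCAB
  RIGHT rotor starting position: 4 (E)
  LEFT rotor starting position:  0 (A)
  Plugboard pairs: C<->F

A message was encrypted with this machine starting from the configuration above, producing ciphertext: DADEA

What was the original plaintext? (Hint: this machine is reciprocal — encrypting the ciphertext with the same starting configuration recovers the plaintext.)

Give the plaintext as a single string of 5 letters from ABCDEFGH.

Char 1 ('D'): step: R->5, L=0; D->plug->D->R->E->L->H->refl->B->L'->B->R'->F->plug->C
Char 2 ('A'): step: R->6, L=0; A->plug->A->R->F->L->A->refl->G->L'->G->R'->F->plug->C
Char 3 ('D'): step: R->7, L=0; D->plug->D->R->H->L->E->refl->D->L'->D->R'->A->plug->A
Char 4 ('E'): step: R->0, L->1 (L advanced); E->plug->E->R->H->L->B->refl->H->L'->E->R'->D->plug->D
Char 5 ('A'): step: R->1, L=1; A->plug->A->R->H->L->B->refl->H->L'->E->R'->E->plug->E

Answer: CCADE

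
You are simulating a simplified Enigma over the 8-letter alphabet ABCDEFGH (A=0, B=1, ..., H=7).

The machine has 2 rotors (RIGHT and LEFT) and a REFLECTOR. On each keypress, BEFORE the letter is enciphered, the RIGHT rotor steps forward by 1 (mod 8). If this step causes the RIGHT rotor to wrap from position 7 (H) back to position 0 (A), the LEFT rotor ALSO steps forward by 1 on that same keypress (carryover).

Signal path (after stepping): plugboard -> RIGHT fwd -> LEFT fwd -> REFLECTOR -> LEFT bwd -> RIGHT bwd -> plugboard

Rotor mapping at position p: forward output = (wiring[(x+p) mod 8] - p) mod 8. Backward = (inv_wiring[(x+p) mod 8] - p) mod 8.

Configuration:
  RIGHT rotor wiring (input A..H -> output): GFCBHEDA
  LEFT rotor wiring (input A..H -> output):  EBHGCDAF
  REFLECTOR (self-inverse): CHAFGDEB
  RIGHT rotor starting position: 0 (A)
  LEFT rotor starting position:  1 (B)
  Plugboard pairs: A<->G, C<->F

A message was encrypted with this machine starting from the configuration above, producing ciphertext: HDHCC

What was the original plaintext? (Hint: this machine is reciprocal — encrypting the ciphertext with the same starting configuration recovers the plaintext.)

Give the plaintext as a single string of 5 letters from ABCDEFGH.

Answer: EBAAF

Derivation:
Char 1 ('H'): step: R->1, L=1; H->plug->H->R->F->L->H->refl->B->L'->D->R'->E->plug->E
Char 2 ('D'): step: R->2, L=1; D->plug->D->R->C->L->F->refl->D->L'->H->R'->B->plug->B
Char 3 ('H'): step: R->3, L=1; H->plug->H->R->H->L->D->refl->F->L'->C->R'->G->plug->A
Char 4 ('C'): step: R->4, L=1; C->plug->F->R->B->L->G->refl->E->L'->G->R'->G->plug->A
Char 5 ('C'): step: R->5, L=1; C->plug->F->R->F->L->H->refl->B->L'->D->R'->C->plug->F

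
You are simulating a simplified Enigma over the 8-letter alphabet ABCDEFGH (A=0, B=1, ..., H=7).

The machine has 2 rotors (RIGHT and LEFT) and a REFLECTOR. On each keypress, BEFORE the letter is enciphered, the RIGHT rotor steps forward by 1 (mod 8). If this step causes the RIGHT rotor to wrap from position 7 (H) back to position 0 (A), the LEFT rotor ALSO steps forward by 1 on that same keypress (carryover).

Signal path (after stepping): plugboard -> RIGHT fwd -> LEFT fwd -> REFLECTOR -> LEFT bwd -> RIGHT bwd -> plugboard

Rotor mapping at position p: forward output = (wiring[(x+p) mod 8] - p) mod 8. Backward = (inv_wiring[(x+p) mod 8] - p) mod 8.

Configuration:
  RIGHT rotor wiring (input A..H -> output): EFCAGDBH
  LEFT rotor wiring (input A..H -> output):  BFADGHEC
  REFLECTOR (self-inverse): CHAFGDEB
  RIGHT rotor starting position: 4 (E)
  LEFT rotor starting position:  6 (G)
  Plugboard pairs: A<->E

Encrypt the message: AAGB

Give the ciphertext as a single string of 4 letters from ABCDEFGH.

Answer: HCCF

Derivation:
Char 1 ('A'): step: R->5, L=6; A->plug->E->R->A->L->G->refl->E->L'->B->R'->H->plug->H
Char 2 ('A'): step: R->6, L=6; A->plug->E->R->E->L->C->refl->A->L'->G->R'->C->plug->C
Char 3 ('G'): step: R->7, L=6; G->plug->G->R->E->L->C->refl->A->L'->G->R'->C->plug->C
Char 4 ('B'): step: R->0, L->7 (L advanced); B->plug->B->R->F->L->H->refl->B->L'->D->R'->F->plug->F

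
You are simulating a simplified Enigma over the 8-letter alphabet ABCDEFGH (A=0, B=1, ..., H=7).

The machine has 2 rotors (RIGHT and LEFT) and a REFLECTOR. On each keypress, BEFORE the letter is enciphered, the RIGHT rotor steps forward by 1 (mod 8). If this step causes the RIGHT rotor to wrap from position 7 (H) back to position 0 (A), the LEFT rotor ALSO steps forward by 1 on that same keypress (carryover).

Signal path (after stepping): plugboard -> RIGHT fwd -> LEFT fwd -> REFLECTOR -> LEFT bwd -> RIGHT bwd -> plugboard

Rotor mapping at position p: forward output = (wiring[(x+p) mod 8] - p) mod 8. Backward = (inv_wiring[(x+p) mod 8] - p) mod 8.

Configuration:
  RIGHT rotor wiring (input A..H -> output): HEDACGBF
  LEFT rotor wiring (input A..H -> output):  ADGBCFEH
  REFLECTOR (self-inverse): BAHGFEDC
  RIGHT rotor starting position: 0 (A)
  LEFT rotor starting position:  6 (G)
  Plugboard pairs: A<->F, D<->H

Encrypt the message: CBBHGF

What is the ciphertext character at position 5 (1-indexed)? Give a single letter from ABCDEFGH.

Char 1 ('C'): step: R->1, L=6; C->plug->C->R->H->L->H->refl->C->L'->C->R'->B->plug->B
Char 2 ('B'): step: R->2, L=6; B->plug->B->R->G->L->E->refl->F->L'->D->R'->F->plug->A
Char 3 ('B'): step: R->3, L=6; B->plug->B->R->H->L->H->refl->C->L'->C->R'->E->plug->E
Char 4 ('H'): step: R->4, L=6; H->plug->D->R->B->L->B->refl->A->L'->E->R'->H->plug->D
Char 5 ('G'): step: R->5, L=6; G->plug->G->R->D->L->F->refl->E->L'->G->R'->F->plug->A

A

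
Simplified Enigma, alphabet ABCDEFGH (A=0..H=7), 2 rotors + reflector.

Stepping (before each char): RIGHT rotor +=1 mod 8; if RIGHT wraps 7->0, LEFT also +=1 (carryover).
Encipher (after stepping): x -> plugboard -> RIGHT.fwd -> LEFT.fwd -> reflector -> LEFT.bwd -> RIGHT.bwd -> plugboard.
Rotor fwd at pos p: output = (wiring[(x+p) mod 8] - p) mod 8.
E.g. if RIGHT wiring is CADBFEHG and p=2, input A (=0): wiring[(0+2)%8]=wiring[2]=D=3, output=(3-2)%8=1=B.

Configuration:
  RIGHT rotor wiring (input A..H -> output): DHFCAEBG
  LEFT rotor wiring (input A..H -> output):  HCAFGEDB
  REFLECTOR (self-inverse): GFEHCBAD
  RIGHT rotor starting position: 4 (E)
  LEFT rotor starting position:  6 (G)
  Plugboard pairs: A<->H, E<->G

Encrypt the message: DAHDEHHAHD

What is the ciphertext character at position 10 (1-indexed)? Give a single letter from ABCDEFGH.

Char 1 ('D'): step: R->5, L=6; D->plug->D->R->G->L->A->refl->G->L'->H->R'->A->plug->H
Char 2 ('A'): step: R->6, L=6; A->plug->H->R->G->L->A->refl->G->L'->H->R'->E->plug->G
Char 3 ('H'): step: R->7, L=6; H->plug->A->R->H->L->G->refl->A->L'->G->R'->D->plug->D
Char 4 ('D'): step: R->0, L->7 (L advanced); D->plug->D->R->C->L->D->refl->H->L'->F->R'->C->plug->C
Char 5 ('E'): step: R->1, L=7; E->plug->G->R->F->L->H->refl->D->L'->C->R'->H->plug->A
Char 6 ('H'): step: R->2, L=7; H->plug->A->R->D->L->B->refl->F->L'->G->R'->C->plug->C
Char 7 ('H'): step: R->3, L=7; H->plug->A->R->H->L->E->refl->C->L'->A->R'->F->plug->F
Char 8 ('A'): step: R->4, L=7; A->plug->H->R->G->L->F->refl->B->L'->D->R'->F->plug->F
Char 9 ('H'): step: R->5, L=7; H->plug->A->R->H->L->E->refl->C->L'->A->R'->F->plug->F
Char 10 ('D'): step: R->6, L=7; D->plug->D->R->B->L->A->refl->G->L'->E->R'->F->plug->F

F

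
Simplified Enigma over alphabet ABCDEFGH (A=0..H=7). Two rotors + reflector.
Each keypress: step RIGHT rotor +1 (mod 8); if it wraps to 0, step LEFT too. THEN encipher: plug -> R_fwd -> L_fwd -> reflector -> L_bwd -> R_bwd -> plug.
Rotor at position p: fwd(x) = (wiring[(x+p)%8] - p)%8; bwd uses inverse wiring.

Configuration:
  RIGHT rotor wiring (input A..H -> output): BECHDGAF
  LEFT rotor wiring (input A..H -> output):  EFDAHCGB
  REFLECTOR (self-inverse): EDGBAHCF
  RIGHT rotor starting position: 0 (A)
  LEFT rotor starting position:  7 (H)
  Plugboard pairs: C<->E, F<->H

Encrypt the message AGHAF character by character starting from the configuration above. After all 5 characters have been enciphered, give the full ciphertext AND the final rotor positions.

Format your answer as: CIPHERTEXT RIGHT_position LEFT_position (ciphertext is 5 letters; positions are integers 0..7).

Char 1 ('A'): step: R->1, L=7; A->plug->A->R->D->L->E->refl->A->L'->F->R'->E->plug->C
Char 2 ('G'): step: R->2, L=7; G->plug->G->R->H->L->H->refl->F->L'->B->R'->C->plug->E
Char 3 ('H'): step: R->3, L=7; H->plug->F->R->G->L->D->refl->B->L'->E->R'->A->plug->A
Char 4 ('A'): step: R->4, L=7; A->plug->A->R->H->L->H->refl->F->L'->B->R'->D->plug->D
Char 5 ('F'): step: R->5, L=7; F->plug->H->R->G->L->D->refl->B->L'->E->R'->D->plug->D
Final: ciphertext=CEADD, RIGHT=5, LEFT=7

Answer: CEADD 5 7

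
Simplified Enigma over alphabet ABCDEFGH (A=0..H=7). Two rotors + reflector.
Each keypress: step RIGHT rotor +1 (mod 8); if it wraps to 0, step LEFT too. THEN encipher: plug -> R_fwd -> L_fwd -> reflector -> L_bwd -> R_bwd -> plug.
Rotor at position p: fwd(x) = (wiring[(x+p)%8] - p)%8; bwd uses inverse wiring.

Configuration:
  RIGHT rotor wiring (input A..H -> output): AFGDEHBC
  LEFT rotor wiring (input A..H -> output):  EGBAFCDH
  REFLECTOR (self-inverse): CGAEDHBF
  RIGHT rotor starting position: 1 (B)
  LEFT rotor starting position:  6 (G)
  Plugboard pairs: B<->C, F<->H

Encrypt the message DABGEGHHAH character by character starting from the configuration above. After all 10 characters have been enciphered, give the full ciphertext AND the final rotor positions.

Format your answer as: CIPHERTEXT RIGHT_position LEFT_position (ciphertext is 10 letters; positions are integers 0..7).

Answer: FDCEGBBDDB 3 7

Derivation:
Char 1 ('D'): step: R->2, L=6; D->plug->D->R->F->L->C->refl->A->L'->D->R'->H->plug->F
Char 2 ('A'): step: R->3, L=6; A->plug->A->R->A->L->F->refl->H->L'->G->R'->D->plug->D
Char 3 ('B'): step: R->4, L=6; B->plug->C->R->F->L->C->refl->A->L'->D->R'->B->plug->C
Char 4 ('G'): step: R->5, L=6; G->plug->G->R->G->L->H->refl->F->L'->A->R'->E->plug->E
Char 5 ('E'): step: R->6, L=6; E->plug->E->R->A->L->F->refl->H->L'->G->R'->G->plug->G
Char 6 ('G'): step: R->7, L=6; G->plug->G->R->A->L->F->refl->H->L'->G->R'->C->plug->B
Char 7 ('H'): step: R->0, L->7 (L advanced); H->plug->F->R->H->L->E->refl->D->L'->G->R'->C->plug->B
Char 8 ('H'): step: R->1, L=7; H->plug->F->R->A->L->A->refl->C->L'->D->R'->D->plug->D
Char 9 ('A'): step: R->2, L=7; A->plug->A->R->E->L->B->refl->G->L'->F->R'->D->plug->D
Char 10 ('H'): step: R->3, L=7; H->plug->F->R->F->L->G->refl->B->L'->E->R'->C->plug->B
Final: ciphertext=FDCEGBBDDB, RIGHT=3, LEFT=7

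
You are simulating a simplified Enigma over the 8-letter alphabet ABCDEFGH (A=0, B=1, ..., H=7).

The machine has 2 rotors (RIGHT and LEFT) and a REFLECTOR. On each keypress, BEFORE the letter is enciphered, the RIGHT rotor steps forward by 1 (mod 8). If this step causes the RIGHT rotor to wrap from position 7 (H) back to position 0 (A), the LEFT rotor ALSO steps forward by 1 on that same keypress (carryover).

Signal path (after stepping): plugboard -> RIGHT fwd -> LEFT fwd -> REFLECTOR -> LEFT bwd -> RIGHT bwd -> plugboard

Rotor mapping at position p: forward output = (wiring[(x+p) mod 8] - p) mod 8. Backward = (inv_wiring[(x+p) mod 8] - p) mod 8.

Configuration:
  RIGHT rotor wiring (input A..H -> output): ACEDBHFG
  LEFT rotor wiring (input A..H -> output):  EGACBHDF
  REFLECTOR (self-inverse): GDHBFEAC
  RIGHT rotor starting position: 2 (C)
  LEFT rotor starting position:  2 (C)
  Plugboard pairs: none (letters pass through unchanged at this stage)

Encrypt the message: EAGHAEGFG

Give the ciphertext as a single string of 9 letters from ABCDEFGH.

Char 1 ('E'): step: R->3, L=2; E->plug->E->R->D->L->F->refl->E->L'->H->R'->G->plug->G
Char 2 ('A'): step: R->4, L=2; A->plug->A->R->F->L->D->refl->B->L'->E->R'->E->plug->E
Char 3 ('G'): step: R->5, L=2; G->plug->G->R->G->L->C->refl->H->L'->C->R'->A->plug->A
Char 4 ('H'): step: R->6, L=2; H->plug->H->R->B->L->A->refl->G->L'->A->R'->B->plug->B
Char 5 ('A'): step: R->7, L=2; A->plug->A->R->H->L->E->refl->F->L'->D->R'->C->plug->C
Char 6 ('E'): step: R->0, L->3 (L advanced); E->plug->E->R->B->L->G->refl->A->L'->D->R'->D->plug->D
Char 7 ('G'): step: R->1, L=3; G->plug->G->R->F->L->B->refl->D->L'->G->R'->E->plug->E
Char 8 ('F'): step: R->2, L=3; F->plug->F->R->E->L->C->refl->H->L'->A->R'->H->plug->H
Char 9 ('G'): step: R->3, L=3; G->plug->G->R->H->L->F->refl->E->L'->C->R'->D->plug->D

Answer: GEABCDEHD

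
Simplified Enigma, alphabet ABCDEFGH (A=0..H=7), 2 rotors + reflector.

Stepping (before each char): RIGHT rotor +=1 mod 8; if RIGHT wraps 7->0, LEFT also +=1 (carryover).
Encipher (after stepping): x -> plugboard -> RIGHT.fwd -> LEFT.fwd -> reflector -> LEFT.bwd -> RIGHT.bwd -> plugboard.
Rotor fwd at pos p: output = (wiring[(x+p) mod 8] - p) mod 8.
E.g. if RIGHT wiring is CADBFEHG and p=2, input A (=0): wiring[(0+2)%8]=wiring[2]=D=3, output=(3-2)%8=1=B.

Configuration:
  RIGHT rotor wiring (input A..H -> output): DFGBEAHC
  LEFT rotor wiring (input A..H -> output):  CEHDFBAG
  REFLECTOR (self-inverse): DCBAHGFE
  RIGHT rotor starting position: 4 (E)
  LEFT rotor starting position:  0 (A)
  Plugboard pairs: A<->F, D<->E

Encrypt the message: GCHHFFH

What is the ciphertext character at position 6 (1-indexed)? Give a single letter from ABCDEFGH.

Char 1 ('G'): step: R->5, L=0; G->plug->G->R->E->L->F->refl->G->L'->H->R'->H->plug->H
Char 2 ('C'): step: R->6, L=0; C->plug->C->R->F->L->B->refl->C->L'->A->R'->E->plug->D
Char 3 ('H'): step: R->7, L=0; H->plug->H->R->A->L->C->refl->B->L'->F->R'->F->plug->A
Char 4 ('H'): step: R->0, L->1 (L advanced); H->plug->H->R->C->L->C->refl->B->L'->H->R'->G->plug->G
Char 5 ('F'): step: R->1, L=1; F->plug->A->R->E->L->A->refl->D->L'->A->R'->C->plug->C
Char 6 ('F'): step: R->2, L=1; F->plug->A->R->E->L->A->refl->D->L'->A->R'->F->plug->A

A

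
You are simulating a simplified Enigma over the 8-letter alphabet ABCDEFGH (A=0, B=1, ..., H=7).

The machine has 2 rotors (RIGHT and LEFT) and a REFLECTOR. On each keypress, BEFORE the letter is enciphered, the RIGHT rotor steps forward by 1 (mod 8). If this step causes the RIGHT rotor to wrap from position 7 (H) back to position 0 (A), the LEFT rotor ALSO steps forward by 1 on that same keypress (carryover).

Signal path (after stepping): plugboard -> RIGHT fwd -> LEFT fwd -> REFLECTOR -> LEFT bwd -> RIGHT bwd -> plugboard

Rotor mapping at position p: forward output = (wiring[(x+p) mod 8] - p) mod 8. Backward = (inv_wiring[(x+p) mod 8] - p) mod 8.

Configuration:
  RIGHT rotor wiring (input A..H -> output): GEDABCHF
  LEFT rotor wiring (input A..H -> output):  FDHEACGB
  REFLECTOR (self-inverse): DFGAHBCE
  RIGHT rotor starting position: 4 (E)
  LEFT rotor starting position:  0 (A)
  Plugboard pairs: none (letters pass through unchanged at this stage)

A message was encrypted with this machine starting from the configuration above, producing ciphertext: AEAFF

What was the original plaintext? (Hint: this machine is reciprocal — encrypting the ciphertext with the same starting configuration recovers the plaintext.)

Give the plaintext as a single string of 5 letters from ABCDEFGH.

Answer: FDCAB

Derivation:
Char 1 ('A'): step: R->5, L=0; A->plug->A->R->F->L->C->refl->G->L'->G->R'->F->plug->F
Char 2 ('E'): step: R->6, L=0; E->plug->E->R->F->L->C->refl->G->L'->G->R'->D->plug->D
Char 3 ('A'): step: R->7, L=0; A->plug->A->R->G->L->G->refl->C->L'->F->R'->C->plug->C
Char 4 ('F'): step: R->0, L->1 (L advanced); F->plug->F->R->C->L->D->refl->A->L'->G->R'->A->plug->A
Char 5 ('F'): step: R->1, L=1; F->plug->F->R->G->L->A->refl->D->L'->C->R'->B->plug->B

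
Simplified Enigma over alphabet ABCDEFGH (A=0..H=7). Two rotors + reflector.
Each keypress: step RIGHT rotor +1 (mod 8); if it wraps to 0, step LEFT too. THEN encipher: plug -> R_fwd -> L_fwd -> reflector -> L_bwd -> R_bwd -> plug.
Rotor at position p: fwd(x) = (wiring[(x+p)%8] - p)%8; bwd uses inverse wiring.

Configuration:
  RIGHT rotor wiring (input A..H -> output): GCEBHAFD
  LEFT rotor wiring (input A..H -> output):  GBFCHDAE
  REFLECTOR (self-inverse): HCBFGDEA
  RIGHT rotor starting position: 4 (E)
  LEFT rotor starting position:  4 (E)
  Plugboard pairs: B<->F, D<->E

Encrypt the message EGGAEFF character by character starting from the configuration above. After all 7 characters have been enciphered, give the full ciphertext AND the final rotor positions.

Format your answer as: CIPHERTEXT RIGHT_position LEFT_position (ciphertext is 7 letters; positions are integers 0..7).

Char 1 ('E'): step: R->5, L=4; E->plug->D->R->B->L->H->refl->A->L'->D->R'->A->plug->A
Char 2 ('G'): step: R->6, L=4; G->plug->G->R->B->L->H->refl->A->L'->D->R'->F->plug->B
Char 3 ('G'): step: R->7, L=4; G->plug->G->R->B->L->H->refl->A->L'->D->R'->C->plug->C
Char 4 ('A'): step: R->0, L->5 (L advanced); A->plug->A->R->G->L->F->refl->D->L'->B->R'->D->plug->E
Char 5 ('E'): step: R->1, L=5; E->plug->D->R->G->L->F->refl->D->L'->B->R'->A->plug->A
Char 6 ('F'): step: R->2, L=5; F->plug->B->R->H->L->C->refl->B->L'->D->R'->E->plug->D
Char 7 ('F'): step: R->3, L=5; F->plug->B->R->E->L->E->refl->G->L'->A->R'->E->plug->D
Final: ciphertext=ABCEADD, RIGHT=3, LEFT=5

Answer: ABCEADD 3 5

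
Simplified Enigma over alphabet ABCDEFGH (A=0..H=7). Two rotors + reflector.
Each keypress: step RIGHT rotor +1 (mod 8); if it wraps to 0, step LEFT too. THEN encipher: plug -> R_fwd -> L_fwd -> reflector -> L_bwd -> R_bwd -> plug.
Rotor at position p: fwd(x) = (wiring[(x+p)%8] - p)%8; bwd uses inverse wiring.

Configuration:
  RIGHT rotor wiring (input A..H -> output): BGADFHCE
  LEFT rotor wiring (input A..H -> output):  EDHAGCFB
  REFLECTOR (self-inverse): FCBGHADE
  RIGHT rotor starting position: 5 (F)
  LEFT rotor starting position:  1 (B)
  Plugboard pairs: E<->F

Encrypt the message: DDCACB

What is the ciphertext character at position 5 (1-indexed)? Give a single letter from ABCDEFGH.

Char 1 ('D'): step: R->6, L=1; D->plug->D->R->A->L->C->refl->B->L'->E->R'->A->plug->A
Char 2 ('D'): step: R->7, L=1; D->plug->D->R->B->L->G->refl->D->L'->H->R'->C->plug->C
Char 3 ('C'): step: R->0, L->2 (L advanced); C->plug->C->R->A->L->F->refl->A->L'->D->R'->D->plug->D
Char 4 ('A'): step: R->1, L=2; A->plug->A->R->F->L->H->refl->E->L'->C->R'->C->plug->C
Char 5 ('C'): step: R->2, L=2; C->plug->C->R->D->L->A->refl->F->L'->A->R'->E->plug->F

F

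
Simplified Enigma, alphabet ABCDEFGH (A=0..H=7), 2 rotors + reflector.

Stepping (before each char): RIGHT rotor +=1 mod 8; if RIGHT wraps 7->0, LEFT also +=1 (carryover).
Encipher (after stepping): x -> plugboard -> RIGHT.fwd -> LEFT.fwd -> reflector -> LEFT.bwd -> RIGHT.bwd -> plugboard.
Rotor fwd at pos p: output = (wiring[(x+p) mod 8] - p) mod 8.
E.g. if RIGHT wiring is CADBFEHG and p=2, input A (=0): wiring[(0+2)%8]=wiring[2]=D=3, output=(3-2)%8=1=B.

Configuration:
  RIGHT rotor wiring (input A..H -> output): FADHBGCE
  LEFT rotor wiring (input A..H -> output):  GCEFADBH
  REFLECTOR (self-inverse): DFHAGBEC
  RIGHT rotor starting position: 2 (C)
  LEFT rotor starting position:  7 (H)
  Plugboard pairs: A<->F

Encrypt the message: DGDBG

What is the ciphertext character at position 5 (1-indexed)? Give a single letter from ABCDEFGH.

Char 1 ('D'): step: R->3, L=7; D->plug->D->R->H->L->C->refl->H->L'->B->R'->E->plug->E
Char 2 ('G'): step: R->4, L=7; G->plug->G->R->H->L->C->refl->H->L'->B->R'->E->plug->E
Char 3 ('D'): step: R->5, L=7; D->plug->D->R->A->L->A->refl->D->L'->C->R'->G->plug->G
Char 4 ('B'): step: R->6, L=7; B->plug->B->R->G->L->E->refl->G->L'->E->R'->A->plug->F
Char 5 ('G'): step: R->7, L=7; G->plug->G->R->H->L->C->refl->H->L'->B->R'->C->plug->C

C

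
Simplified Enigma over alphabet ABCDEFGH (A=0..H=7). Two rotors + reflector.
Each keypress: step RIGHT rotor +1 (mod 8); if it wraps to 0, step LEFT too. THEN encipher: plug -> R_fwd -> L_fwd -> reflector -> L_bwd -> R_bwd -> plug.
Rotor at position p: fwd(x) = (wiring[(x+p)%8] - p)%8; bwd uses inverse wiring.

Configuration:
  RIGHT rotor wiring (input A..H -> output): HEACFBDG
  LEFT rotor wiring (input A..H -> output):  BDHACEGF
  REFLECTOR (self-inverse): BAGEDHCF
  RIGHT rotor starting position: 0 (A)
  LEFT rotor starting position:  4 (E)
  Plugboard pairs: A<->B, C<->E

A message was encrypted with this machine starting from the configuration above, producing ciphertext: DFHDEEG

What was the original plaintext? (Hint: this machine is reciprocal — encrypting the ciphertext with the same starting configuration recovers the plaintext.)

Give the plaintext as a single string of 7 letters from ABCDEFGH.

Char 1 ('D'): step: R->1, L=4; D->plug->D->R->E->L->F->refl->H->L'->F->R'->G->plug->G
Char 2 ('F'): step: R->2, L=4; F->plug->F->R->E->L->F->refl->H->L'->F->R'->G->plug->G
Char 3 ('H'): step: R->3, L=4; H->plug->H->R->F->L->H->refl->F->L'->E->R'->F->plug->F
Char 4 ('D'): step: R->4, L=4; D->plug->D->R->C->L->C->refl->G->L'->A->R'->F->plug->F
Char 5 ('E'): step: R->5, L=4; E->plug->C->R->B->L->A->refl->B->L'->D->R'->F->plug->F
Char 6 ('E'): step: R->6, L=4; E->plug->C->R->B->L->A->refl->B->L'->D->R'->H->plug->H
Char 7 ('G'): step: R->7, L=4; G->plug->G->R->C->L->C->refl->G->L'->A->R'->B->plug->A

Answer: GGFFFHA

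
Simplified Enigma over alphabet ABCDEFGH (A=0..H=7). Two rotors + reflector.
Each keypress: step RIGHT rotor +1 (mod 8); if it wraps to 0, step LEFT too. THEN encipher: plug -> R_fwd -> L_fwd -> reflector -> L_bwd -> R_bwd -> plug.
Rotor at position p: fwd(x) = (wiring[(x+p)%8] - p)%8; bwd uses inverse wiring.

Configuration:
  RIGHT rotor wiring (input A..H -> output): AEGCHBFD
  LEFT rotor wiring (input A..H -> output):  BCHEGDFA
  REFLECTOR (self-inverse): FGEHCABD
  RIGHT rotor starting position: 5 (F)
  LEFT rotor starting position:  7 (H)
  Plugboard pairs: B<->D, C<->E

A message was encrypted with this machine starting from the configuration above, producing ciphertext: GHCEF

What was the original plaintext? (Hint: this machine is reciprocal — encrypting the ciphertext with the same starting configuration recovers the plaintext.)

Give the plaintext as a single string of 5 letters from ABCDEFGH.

Answer: BDEAC

Derivation:
Char 1 ('G'): step: R->6, L=7; G->plug->G->R->B->L->C->refl->E->L'->G->R'->D->plug->B
Char 2 ('H'): step: R->7, L=7; H->plug->H->R->G->L->E->refl->C->L'->B->R'->B->plug->D
Char 3 ('C'): step: R->0, L->0 (L advanced); C->plug->E->R->H->L->A->refl->F->L'->G->R'->C->plug->E
Char 4 ('E'): step: R->1, L=0; E->plug->C->R->B->L->C->refl->E->L'->D->R'->A->plug->A
Char 5 ('F'): step: R->2, L=0; F->plug->F->R->B->L->C->refl->E->L'->D->R'->E->plug->C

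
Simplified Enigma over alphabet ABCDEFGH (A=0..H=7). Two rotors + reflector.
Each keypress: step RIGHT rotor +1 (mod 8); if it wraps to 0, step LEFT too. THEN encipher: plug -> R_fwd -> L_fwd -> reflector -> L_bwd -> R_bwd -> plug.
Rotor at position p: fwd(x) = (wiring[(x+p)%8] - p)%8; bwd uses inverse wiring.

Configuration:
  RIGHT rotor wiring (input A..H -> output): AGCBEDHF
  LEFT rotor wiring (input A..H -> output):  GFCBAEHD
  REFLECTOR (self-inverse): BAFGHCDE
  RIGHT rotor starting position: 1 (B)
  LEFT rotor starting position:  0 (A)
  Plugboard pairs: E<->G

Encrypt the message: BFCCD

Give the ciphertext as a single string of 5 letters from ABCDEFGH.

Answer: AAGHB

Derivation:
Char 1 ('B'): step: R->2, L=0; B->plug->B->R->H->L->D->refl->G->L'->A->R'->A->plug->A
Char 2 ('F'): step: R->3, L=0; F->plug->F->R->F->L->E->refl->H->L'->G->R'->A->plug->A
Char 3 ('C'): step: R->4, L=0; C->plug->C->R->D->L->B->refl->A->L'->E->R'->E->plug->G
Char 4 ('C'): step: R->5, L=0; C->plug->C->R->A->L->G->refl->D->L'->H->R'->H->plug->H
Char 5 ('D'): step: R->6, L=0; D->plug->D->R->A->L->G->refl->D->L'->H->R'->B->plug->B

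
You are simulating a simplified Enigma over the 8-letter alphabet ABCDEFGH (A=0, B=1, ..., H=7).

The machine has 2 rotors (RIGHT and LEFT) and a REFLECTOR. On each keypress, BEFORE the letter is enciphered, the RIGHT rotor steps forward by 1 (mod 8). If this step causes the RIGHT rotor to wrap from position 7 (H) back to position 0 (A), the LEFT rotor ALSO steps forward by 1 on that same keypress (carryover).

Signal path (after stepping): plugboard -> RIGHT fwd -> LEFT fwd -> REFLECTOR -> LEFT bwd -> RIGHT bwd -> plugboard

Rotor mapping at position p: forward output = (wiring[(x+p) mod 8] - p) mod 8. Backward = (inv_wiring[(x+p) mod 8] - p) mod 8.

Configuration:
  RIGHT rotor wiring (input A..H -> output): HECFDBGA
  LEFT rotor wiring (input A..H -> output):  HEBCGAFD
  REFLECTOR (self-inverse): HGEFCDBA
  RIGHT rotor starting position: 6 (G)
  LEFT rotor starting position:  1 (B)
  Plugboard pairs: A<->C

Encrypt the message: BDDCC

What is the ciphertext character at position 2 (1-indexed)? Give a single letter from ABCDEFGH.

Char 1 ('B'): step: R->7, L=1; B->plug->B->R->A->L->D->refl->F->L'->D->R'->D->plug->D
Char 2 ('D'): step: R->0, L->2 (L advanced); D->plug->D->R->F->L->B->refl->G->L'->D->R'->E->plug->E

E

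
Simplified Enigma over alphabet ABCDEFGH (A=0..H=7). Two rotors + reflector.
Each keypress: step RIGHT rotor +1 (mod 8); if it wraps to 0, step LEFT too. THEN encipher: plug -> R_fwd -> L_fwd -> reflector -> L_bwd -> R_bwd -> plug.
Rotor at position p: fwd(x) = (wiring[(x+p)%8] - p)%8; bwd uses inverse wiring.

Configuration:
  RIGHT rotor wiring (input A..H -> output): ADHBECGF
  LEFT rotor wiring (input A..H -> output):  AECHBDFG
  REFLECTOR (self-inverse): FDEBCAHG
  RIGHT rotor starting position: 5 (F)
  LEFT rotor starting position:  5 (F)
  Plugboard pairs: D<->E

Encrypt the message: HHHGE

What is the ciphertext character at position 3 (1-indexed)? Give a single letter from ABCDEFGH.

Char 1 ('H'): step: R->6, L=5; H->plug->H->R->E->L->H->refl->G->L'->A->R'->A->plug->A
Char 2 ('H'): step: R->7, L=5; H->plug->H->R->H->L->E->refl->C->L'->G->R'->A->plug->A
Char 3 ('H'): step: R->0, L->6 (L advanced); H->plug->H->R->F->L->B->refl->D->L'->G->R'->G->plug->G

G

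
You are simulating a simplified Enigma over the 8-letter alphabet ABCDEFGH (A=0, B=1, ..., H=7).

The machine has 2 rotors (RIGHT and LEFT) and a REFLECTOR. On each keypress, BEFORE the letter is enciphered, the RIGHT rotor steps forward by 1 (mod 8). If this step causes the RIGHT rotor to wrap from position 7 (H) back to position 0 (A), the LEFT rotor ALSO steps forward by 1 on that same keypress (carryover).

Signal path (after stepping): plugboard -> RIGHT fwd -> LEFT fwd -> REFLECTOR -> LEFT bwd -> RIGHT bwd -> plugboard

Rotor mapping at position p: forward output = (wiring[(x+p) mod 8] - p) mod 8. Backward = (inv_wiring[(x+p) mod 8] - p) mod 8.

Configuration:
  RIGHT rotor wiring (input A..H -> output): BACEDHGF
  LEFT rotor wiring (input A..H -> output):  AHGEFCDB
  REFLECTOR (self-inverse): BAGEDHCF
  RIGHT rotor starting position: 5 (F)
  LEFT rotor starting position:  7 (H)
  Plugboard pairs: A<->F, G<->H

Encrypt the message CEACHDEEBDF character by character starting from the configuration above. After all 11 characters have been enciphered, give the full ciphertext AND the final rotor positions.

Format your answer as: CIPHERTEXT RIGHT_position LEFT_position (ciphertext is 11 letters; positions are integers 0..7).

Char 1 ('C'): step: R->6, L=7; C->plug->C->R->D->L->H->refl->F->L'->E->R'->E->plug->E
Char 2 ('E'): step: R->7, L=7; E->plug->E->R->F->L->G->refl->C->L'->A->R'->G->plug->H
Char 3 ('A'): step: R->0, L->0 (L advanced); A->plug->F->R->H->L->B->refl->A->L'->A->R'->B->plug->B
Char 4 ('C'): step: R->1, L=0; C->plug->C->R->D->L->E->refl->D->L'->G->R'->E->plug->E
Char 5 ('H'): step: R->2, L=0; H->plug->G->R->H->L->B->refl->A->L'->A->R'->A->plug->F
Char 6 ('D'): step: R->3, L=0; D->plug->D->R->D->L->E->refl->D->L'->G->R'->F->plug->A
Char 7 ('E'): step: R->4, L=0; E->plug->E->R->F->L->C->refl->G->L'->C->R'->C->plug->C
Char 8 ('E'): step: R->5, L=0; E->plug->E->R->D->L->E->refl->D->L'->G->R'->H->plug->G
Char 9 ('B'): step: R->6, L=0; B->plug->B->R->H->L->B->refl->A->L'->A->R'->A->plug->F
Char 10 ('D'): step: R->7, L=0; D->plug->D->R->D->L->E->refl->D->L'->G->R'->A->plug->F
Char 11 ('F'): step: R->0, L->1 (L advanced); F->plug->A->R->B->L->F->refl->H->L'->H->R'->F->plug->A
Final: ciphertext=EHBEFACGFFA, RIGHT=0, LEFT=1

Answer: EHBEFACGFFA 0 1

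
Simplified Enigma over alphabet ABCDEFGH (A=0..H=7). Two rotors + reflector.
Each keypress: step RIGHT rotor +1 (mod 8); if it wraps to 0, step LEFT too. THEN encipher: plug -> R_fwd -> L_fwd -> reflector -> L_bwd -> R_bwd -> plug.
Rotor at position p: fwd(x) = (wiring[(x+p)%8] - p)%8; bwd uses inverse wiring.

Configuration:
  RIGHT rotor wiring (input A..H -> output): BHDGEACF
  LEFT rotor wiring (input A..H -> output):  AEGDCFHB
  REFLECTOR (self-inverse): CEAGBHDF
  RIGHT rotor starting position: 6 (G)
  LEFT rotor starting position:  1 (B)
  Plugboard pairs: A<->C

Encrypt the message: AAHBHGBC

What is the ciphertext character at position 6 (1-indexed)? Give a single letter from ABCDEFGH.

Char 1 ('A'): step: R->7, L=1; A->plug->C->R->A->L->D->refl->G->L'->F->R'->F->plug->F
Char 2 ('A'): step: R->0, L->2 (L advanced); A->plug->C->R->D->L->D->refl->G->L'->G->R'->D->plug->D
Char 3 ('H'): step: R->1, L=2; H->plug->H->R->A->L->E->refl->B->L'->B->R'->F->plug->F
Char 4 ('B'): step: R->2, L=2; B->plug->B->R->E->L->F->refl->H->L'->F->R'->H->plug->H
Char 5 ('H'): step: R->3, L=2; H->plug->H->R->A->L->E->refl->B->L'->B->R'->B->plug->B
Char 6 ('G'): step: R->4, L=2; G->plug->G->R->H->L->C->refl->A->L'->C->R'->H->plug->H

H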